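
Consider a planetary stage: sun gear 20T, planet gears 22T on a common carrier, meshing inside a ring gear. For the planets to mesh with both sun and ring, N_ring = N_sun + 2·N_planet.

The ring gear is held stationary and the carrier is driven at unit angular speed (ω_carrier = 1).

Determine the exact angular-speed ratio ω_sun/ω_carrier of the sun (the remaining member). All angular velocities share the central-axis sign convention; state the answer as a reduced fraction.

N_ring = 20 + 2·22 = 64
20(ω_s−ω_c) = −64(ω_r−ω_c),  ω_r=0, ω_c=1
ω_s = 1 − (64/20)(0−1) = 21/5
ω_s/ω_c = 21/5

21/5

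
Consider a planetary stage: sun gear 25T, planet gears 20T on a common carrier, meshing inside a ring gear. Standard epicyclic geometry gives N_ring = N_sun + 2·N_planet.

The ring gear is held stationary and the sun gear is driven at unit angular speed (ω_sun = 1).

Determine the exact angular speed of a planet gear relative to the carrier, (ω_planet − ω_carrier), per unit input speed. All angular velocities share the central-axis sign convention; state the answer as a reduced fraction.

N_ring = 25 + 2·20 = 65
25(ω_s−ω_c) = −65(ω_r−ω_c),  ω_r=0, ω_s=1
25(1−ω_c) = −65(0−ω_c)  ⇒  90ω_c = 25  ⇒  ω_c = 5/18
sun–planet: 25·(1−5/18) = −20·(ω_p−ω_c)  ⇒  ω_p−ω_c = −(25/20)·(13/18) = -65/72

-65/72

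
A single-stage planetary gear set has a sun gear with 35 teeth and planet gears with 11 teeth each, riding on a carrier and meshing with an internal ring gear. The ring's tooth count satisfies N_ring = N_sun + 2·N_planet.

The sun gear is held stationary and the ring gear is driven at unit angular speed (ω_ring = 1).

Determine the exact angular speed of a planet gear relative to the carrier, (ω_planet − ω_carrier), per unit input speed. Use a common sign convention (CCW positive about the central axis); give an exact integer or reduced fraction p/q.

1995/1012

N_ring = 35 + 2·11 = 57
35(ω_s−ω_c) = −57(ω_r−ω_c),  ω_s=0, ω_r=1
35(0−ω_c) = −57(1−ω_c)  ⇒  92ω_c = 57  ⇒  ω_c = 57/92
sun–planet: 35·(0−57/92) = −11·(ω_p−ω_c)  ⇒  ω_p−ω_c = −(35/11)·(-57/92) = 1995/1012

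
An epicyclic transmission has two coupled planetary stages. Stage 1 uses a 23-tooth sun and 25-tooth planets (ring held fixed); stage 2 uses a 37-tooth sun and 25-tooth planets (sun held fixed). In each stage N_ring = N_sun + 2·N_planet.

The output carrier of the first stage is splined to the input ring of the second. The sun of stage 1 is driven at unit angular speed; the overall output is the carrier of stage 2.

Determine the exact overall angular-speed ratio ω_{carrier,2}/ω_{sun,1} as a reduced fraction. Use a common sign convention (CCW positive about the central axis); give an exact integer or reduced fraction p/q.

Stage 1: N_ring = 23 + 2·25 = 73
Stage 1: 23(ω_s−ω_c) = −73(ω_r−ω_c),  ω_r=0, ω_s=1
Stage 1: 23(1−ω_c) = −73(0−ω_c)  ⇒  96ω_c = 23  ⇒  ω_c = 23/96
  ⇒ ω_c¹/ω_s¹ = 23/96
Stage 2: N_ring = 37 + 2·25 = 87
Stage 2: 37(ω_s−ω_c) = −87(ω_r−ω_c),  ω_s=0, ω_r=1
Stage 2: 37(0−ω_c) = −87(1−ω_c)  ⇒  124ω_c = 87  ⇒  ω_c = 87/124
  ⇒ ω_c²/ω_r² = 87/124
Coupling ω_r² = ω_c¹ ⇒ overall = 23/96 × 87/124 = 667/3968

667/3968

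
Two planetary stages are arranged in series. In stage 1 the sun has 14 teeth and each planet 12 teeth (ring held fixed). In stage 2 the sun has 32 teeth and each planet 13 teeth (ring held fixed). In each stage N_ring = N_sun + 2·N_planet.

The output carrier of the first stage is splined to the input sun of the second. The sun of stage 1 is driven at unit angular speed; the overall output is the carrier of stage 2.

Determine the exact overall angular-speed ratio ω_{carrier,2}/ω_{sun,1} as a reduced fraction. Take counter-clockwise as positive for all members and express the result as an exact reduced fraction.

56/585

Stage 1: N_ring = 14 + 2·12 = 38
Stage 1: 14(ω_s−ω_c) = −38(ω_r−ω_c),  ω_r=0, ω_s=1
Stage 1: 14(1−ω_c) = −38(0−ω_c)  ⇒  52ω_c = 14  ⇒  ω_c = 7/26
  ⇒ ω_c¹/ω_s¹ = 7/26
Stage 2: N_ring = 32 + 2·13 = 58
Stage 2: 32(ω_s−ω_c) = −58(ω_r−ω_c),  ω_r=0, ω_s=1
Stage 2: 32(1−ω_c) = −58(0−ω_c)  ⇒  90ω_c = 32  ⇒  ω_c = 16/45
  ⇒ ω_c²/ω_s² = 16/45
Coupling ω_s² = ω_c¹ ⇒ overall = 7/26 × 16/45 = 56/585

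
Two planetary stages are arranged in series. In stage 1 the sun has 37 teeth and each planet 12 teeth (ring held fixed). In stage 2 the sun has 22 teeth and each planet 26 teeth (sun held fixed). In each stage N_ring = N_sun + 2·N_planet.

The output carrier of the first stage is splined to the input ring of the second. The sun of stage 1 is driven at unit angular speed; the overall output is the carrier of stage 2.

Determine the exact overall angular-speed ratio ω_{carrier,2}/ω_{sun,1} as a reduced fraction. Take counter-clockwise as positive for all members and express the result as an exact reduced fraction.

1369/4704

Stage 1: N_ring = 37 + 2·12 = 61
Stage 1: 37(ω_s−ω_c) = −61(ω_r−ω_c),  ω_r=0, ω_s=1
Stage 1: 37(1−ω_c) = −61(0−ω_c)  ⇒  98ω_c = 37  ⇒  ω_c = 37/98
  ⇒ ω_c¹/ω_s¹ = 37/98
Stage 2: N_ring = 22 + 2·26 = 74
Stage 2: 22(ω_s−ω_c) = −74(ω_r−ω_c),  ω_s=0, ω_r=1
Stage 2: 22(0−ω_c) = −74(1−ω_c)  ⇒  96ω_c = 74  ⇒  ω_c = 37/48
  ⇒ ω_c²/ω_r² = 37/48
Coupling ω_r² = ω_c¹ ⇒ overall = 37/98 × 37/48 = 1369/4704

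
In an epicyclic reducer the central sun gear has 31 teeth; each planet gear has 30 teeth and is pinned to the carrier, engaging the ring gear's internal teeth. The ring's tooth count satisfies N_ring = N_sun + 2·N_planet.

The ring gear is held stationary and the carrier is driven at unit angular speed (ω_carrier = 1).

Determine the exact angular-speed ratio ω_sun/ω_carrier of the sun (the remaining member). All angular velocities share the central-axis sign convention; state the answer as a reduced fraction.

122/31

N_ring = 31 + 2·30 = 91
31(ω_s−ω_c) = −91(ω_r−ω_c),  ω_r=0, ω_c=1
ω_s = 1 − (91/31)(0−1) = 122/31
ω_s/ω_c = 122/31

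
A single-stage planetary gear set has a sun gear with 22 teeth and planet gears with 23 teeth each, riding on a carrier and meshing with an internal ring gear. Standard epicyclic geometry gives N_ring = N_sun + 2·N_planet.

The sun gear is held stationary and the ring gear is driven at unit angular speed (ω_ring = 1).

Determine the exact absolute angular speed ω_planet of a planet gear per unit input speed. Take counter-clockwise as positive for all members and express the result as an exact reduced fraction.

N_ring = 22 + 2·23 = 68
22(ω_s−ω_c) = −68(ω_r−ω_c),  ω_s=0, ω_r=1
22(0−ω_c) = −68(1−ω_c)  ⇒  90ω_c = 68  ⇒  ω_c = 34/45
sun–planet: 22·(0−34/45) = −23·(ω_p−ω_c)  ⇒  ω_p−ω_c = −(22/23)·(-34/45) = 748/1035
ω_p = 34/45 + 748/1035 = 34/23

34/23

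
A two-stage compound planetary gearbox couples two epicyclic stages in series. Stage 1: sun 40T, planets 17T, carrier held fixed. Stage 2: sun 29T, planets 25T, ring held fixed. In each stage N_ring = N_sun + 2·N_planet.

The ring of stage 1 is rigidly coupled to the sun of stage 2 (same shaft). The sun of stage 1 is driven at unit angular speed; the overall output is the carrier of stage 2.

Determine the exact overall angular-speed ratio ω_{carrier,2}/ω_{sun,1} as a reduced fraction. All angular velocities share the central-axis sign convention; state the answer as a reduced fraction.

-145/999

Stage 1: N_ring = 40 + 2·17 = 74
Stage 1: 40(ω_s−ω_c) = −74(ω_r−ω_c),  ω_c=0, ω_s=1
Stage 1: ω_r = 0 − (40/74)(1−0) = -20/37
  ⇒ ω_r¹/ω_s¹ = -20/37
Stage 2: N_ring = 29 + 2·25 = 79
Stage 2: 29(ω_s−ω_c) = −79(ω_r−ω_c),  ω_r=0, ω_s=1
Stage 2: 29(1−ω_c) = −79(0−ω_c)  ⇒  108ω_c = 29  ⇒  ω_c = 29/108
  ⇒ ω_c²/ω_s² = 29/108
Coupling ω_s² = ω_r¹ ⇒ overall = -20/37 × 29/108 = -145/999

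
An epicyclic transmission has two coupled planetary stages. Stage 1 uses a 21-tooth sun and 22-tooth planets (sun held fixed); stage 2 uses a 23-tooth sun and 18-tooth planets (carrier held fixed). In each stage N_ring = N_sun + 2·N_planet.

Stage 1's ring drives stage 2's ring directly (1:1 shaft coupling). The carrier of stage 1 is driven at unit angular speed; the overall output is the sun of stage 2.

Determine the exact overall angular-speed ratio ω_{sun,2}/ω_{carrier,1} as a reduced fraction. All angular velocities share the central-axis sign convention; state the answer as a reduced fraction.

Stage 1: N_ring = 21 + 2·22 = 65
Stage 1: 21(ω_s−ω_c) = −65(ω_r−ω_c),  ω_s=0, ω_c=1
Stage 1: ω_r = 1 − (21/65)(0−1) = 86/65
  ⇒ ω_r¹/ω_c¹ = 86/65
Stage 2: N_ring = 23 + 2·18 = 59
Stage 2: 23(ω_s−ω_c) = −59(ω_r−ω_c),  ω_c=0, ω_r=1
Stage 2: ω_s = 0 − (59/23)(1−0) = -59/23
  ⇒ ω_s²/ω_r² = -59/23
Coupling ω_r² = ω_r¹ ⇒ overall = 86/65 × -59/23 = -5074/1495

-5074/1495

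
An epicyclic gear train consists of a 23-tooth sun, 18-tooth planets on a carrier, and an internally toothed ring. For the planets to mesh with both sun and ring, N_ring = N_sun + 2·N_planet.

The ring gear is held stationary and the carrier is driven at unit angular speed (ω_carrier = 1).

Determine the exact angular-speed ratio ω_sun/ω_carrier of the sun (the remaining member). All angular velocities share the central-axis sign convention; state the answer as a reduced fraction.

82/23

N_ring = 23 + 2·18 = 59
23(ω_s−ω_c) = −59(ω_r−ω_c),  ω_r=0, ω_c=1
ω_s = 1 − (59/23)(0−1) = 82/23
ω_s/ω_c = 82/23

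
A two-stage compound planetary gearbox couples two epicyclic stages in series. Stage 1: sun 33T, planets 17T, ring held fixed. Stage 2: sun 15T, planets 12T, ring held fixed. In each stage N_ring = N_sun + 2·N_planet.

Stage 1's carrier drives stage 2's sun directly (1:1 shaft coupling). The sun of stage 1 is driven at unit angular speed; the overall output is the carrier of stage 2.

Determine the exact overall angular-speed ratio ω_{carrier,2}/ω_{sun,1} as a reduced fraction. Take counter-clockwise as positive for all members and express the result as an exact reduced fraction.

Stage 1: N_ring = 33 + 2·17 = 67
Stage 1: 33(ω_s−ω_c) = −67(ω_r−ω_c),  ω_r=0, ω_s=1
Stage 1: 33(1−ω_c) = −67(0−ω_c)  ⇒  100ω_c = 33  ⇒  ω_c = 33/100
  ⇒ ω_c¹/ω_s¹ = 33/100
Stage 2: N_ring = 15 + 2·12 = 39
Stage 2: 15(ω_s−ω_c) = −39(ω_r−ω_c),  ω_r=0, ω_s=1
Stage 2: 15(1−ω_c) = −39(0−ω_c)  ⇒  54ω_c = 15  ⇒  ω_c = 5/18
  ⇒ ω_c²/ω_s² = 5/18
Coupling ω_s² = ω_c¹ ⇒ overall = 33/100 × 5/18 = 11/120

11/120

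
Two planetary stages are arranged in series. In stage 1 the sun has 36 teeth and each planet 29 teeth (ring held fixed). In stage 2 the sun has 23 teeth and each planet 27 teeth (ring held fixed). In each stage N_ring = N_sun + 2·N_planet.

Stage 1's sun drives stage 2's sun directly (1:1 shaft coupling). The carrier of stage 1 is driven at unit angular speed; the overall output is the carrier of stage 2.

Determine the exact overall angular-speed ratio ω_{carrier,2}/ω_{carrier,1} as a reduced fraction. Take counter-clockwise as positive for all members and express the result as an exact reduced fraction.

299/360

Stage 1: N_ring = 36 + 2·29 = 94
Stage 1: 36(ω_s−ω_c) = −94(ω_r−ω_c),  ω_r=0, ω_c=1
Stage 1: ω_s = 1 − (94/36)(0−1) = 65/18
  ⇒ ω_s¹/ω_c¹ = 65/18
Stage 2: N_ring = 23 + 2·27 = 77
Stage 2: 23(ω_s−ω_c) = −77(ω_r−ω_c),  ω_r=0, ω_s=1
Stage 2: 23(1−ω_c) = −77(0−ω_c)  ⇒  100ω_c = 23  ⇒  ω_c = 23/100
  ⇒ ω_c²/ω_s² = 23/100
Coupling ω_s² = ω_s¹ ⇒ overall = 65/18 × 23/100 = 299/360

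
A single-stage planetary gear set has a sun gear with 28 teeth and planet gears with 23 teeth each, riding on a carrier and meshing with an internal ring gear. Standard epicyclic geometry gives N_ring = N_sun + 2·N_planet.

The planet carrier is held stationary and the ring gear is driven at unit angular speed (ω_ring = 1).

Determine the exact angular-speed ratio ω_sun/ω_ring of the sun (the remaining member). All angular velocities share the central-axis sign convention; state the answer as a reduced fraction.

-37/14

N_ring = 28 + 2·23 = 74
28(ω_s−ω_c) = −74(ω_r−ω_c),  ω_c=0, ω_r=1
ω_s = 0 − (74/28)(1−0) = -37/14
ω_s/ω_r = -37/14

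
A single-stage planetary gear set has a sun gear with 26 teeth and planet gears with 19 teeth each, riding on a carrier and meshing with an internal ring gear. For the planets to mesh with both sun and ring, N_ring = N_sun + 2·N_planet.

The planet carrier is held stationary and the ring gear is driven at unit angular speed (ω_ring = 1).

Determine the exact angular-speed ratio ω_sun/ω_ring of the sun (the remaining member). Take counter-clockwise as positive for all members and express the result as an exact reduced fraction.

-32/13

N_ring = 26 + 2·19 = 64
26(ω_s−ω_c) = −64(ω_r−ω_c),  ω_c=0, ω_r=1
ω_s = 0 − (64/26)(1−0) = -32/13
ω_s/ω_r = -32/13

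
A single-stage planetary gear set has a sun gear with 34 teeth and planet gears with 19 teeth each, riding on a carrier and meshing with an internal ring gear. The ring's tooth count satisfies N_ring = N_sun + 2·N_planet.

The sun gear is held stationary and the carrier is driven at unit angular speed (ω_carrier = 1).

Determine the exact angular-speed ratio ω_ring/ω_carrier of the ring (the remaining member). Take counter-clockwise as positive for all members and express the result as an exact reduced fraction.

53/36

N_ring = 34 + 2·19 = 72
34(ω_s−ω_c) = −72(ω_r−ω_c),  ω_s=0, ω_c=1
ω_r = 1 − (34/72)(0−1) = 53/36
ω_r/ω_c = 53/36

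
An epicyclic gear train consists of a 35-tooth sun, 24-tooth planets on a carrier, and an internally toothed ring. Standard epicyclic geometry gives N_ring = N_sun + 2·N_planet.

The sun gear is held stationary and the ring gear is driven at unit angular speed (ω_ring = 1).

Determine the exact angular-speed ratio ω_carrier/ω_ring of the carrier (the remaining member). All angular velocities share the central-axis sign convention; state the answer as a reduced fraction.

83/118

N_ring = 35 + 2·24 = 83
35(ω_s−ω_c) = −83(ω_r−ω_c),  ω_s=0, ω_r=1
35(0−ω_c) = −83(1−ω_c)  ⇒  118ω_c = 83  ⇒  ω_c = 83/118
ω_c/ω_r = 83/118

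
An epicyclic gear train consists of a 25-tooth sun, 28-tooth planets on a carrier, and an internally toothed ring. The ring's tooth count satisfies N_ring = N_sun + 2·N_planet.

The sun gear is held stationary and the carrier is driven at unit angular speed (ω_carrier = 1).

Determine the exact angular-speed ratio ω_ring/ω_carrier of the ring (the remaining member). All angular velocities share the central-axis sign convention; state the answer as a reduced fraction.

N_ring = 25 + 2·28 = 81
25(ω_s−ω_c) = −81(ω_r−ω_c),  ω_s=0, ω_c=1
ω_r = 1 − (25/81)(0−1) = 106/81
ω_r/ω_c = 106/81

106/81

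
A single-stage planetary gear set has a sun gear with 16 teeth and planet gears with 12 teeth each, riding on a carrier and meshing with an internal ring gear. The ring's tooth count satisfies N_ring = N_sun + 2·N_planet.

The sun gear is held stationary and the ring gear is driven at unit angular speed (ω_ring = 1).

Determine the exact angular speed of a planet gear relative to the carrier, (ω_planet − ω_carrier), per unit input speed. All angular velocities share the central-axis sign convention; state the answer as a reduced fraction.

20/21

N_ring = 16 + 2·12 = 40
16(ω_s−ω_c) = −40(ω_r−ω_c),  ω_s=0, ω_r=1
16(0−ω_c) = −40(1−ω_c)  ⇒  56ω_c = 40  ⇒  ω_c = 5/7
sun–planet: 16·(0−5/7) = −12·(ω_p−ω_c)  ⇒  ω_p−ω_c = −(16/12)·(-5/7) = 20/21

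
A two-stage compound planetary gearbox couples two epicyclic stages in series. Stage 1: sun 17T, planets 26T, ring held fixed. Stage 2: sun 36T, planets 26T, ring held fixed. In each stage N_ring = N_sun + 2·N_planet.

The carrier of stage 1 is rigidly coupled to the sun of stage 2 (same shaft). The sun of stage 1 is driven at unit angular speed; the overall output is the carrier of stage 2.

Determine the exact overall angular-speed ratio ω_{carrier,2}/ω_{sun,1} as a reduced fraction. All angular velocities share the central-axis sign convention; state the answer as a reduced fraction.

Stage 1: N_ring = 17 + 2·26 = 69
Stage 1: 17(ω_s−ω_c) = −69(ω_r−ω_c),  ω_r=0, ω_s=1
Stage 1: 17(1−ω_c) = −69(0−ω_c)  ⇒  86ω_c = 17  ⇒  ω_c = 17/86
  ⇒ ω_c¹/ω_s¹ = 17/86
Stage 2: N_ring = 36 + 2·26 = 88
Stage 2: 36(ω_s−ω_c) = −88(ω_r−ω_c),  ω_r=0, ω_s=1
Stage 2: 36(1−ω_c) = −88(0−ω_c)  ⇒  124ω_c = 36  ⇒  ω_c = 9/31
  ⇒ ω_c²/ω_s² = 9/31
Coupling ω_s² = ω_c¹ ⇒ overall = 17/86 × 9/31 = 153/2666

153/2666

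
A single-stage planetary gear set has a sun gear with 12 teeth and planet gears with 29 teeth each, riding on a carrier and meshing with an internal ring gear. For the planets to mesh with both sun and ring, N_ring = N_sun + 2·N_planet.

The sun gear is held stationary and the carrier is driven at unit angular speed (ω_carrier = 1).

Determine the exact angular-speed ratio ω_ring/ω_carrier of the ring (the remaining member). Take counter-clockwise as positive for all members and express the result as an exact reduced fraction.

41/35

N_ring = 12 + 2·29 = 70
12(ω_s−ω_c) = −70(ω_r−ω_c),  ω_s=0, ω_c=1
ω_r = 1 − (12/70)(0−1) = 41/35
ω_r/ω_c = 41/35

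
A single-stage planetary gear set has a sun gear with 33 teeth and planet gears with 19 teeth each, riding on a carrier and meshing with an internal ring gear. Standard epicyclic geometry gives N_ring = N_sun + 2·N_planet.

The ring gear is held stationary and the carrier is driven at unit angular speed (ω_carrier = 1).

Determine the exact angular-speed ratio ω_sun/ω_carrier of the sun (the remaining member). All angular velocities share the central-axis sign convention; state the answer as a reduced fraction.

104/33

N_ring = 33 + 2·19 = 71
33(ω_s−ω_c) = −71(ω_r−ω_c),  ω_r=0, ω_c=1
ω_s = 1 − (71/33)(0−1) = 104/33
ω_s/ω_c = 104/33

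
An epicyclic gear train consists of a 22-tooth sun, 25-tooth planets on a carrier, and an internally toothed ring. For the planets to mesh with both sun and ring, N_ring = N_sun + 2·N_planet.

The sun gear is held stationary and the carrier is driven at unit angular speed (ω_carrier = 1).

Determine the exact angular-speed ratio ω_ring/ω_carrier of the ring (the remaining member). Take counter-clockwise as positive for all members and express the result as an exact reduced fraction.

N_ring = 22 + 2·25 = 72
22(ω_s−ω_c) = −72(ω_r−ω_c),  ω_s=0, ω_c=1
ω_r = 1 − (22/72)(0−1) = 47/36
ω_r/ω_c = 47/36

47/36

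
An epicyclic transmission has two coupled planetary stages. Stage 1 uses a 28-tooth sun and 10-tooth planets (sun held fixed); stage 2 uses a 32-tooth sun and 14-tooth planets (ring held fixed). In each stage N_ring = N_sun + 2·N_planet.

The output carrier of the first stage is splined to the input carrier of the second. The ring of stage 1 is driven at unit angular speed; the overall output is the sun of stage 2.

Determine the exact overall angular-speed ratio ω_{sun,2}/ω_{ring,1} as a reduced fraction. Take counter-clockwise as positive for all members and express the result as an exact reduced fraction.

Stage 1: N_ring = 28 + 2·10 = 48
Stage 1: 28(ω_s−ω_c) = −48(ω_r−ω_c),  ω_s=0, ω_r=1
Stage 1: 28(0−ω_c) = −48(1−ω_c)  ⇒  76ω_c = 48  ⇒  ω_c = 12/19
  ⇒ ω_c¹/ω_r¹ = 12/19
Stage 2: N_ring = 32 + 2·14 = 60
Stage 2: 32(ω_s−ω_c) = −60(ω_r−ω_c),  ω_r=0, ω_c=1
Stage 2: ω_s = 1 − (60/32)(0−1) = 23/8
  ⇒ ω_s²/ω_c² = 23/8
Coupling ω_c² = ω_c¹ ⇒ overall = 12/19 × 23/8 = 69/38

69/38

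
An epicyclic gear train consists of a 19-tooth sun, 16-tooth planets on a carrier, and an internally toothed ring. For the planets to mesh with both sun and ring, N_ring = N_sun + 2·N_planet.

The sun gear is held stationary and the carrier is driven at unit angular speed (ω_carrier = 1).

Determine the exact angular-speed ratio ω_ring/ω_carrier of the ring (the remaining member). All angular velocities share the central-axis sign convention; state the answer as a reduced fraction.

70/51

N_ring = 19 + 2·16 = 51
19(ω_s−ω_c) = −51(ω_r−ω_c),  ω_s=0, ω_c=1
ω_r = 1 − (19/51)(0−1) = 70/51
ω_r/ω_c = 70/51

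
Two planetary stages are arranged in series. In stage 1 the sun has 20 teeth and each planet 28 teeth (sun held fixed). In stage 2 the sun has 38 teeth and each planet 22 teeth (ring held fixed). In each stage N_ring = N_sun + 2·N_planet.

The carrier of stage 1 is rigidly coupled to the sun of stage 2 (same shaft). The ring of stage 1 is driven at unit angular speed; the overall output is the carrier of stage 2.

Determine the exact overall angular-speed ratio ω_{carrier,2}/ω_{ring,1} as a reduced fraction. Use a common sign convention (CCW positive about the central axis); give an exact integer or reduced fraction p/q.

Stage 1: N_ring = 20 + 2·28 = 76
Stage 1: 20(ω_s−ω_c) = −76(ω_r−ω_c),  ω_s=0, ω_r=1
Stage 1: 20(0−ω_c) = −76(1−ω_c)  ⇒  96ω_c = 76  ⇒  ω_c = 19/24
  ⇒ ω_c¹/ω_r¹ = 19/24
Stage 2: N_ring = 38 + 2·22 = 82
Stage 2: 38(ω_s−ω_c) = −82(ω_r−ω_c),  ω_r=0, ω_s=1
Stage 2: 38(1−ω_c) = −82(0−ω_c)  ⇒  120ω_c = 38  ⇒  ω_c = 19/60
  ⇒ ω_c²/ω_s² = 19/60
Coupling ω_s² = ω_c¹ ⇒ overall = 19/24 × 19/60 = 361/1440

361/1440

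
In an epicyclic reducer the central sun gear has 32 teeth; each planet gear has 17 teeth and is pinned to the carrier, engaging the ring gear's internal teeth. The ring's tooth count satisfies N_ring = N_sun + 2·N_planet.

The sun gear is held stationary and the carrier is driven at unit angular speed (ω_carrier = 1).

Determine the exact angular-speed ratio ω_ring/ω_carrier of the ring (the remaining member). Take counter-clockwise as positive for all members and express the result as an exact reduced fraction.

N_ring = 32 + 2·17 = 66
32(ω_s−ω_c) = −66(ω_r−ω_c),  ω_s=0, ω_c=1
ω_r = 1 − (32/66)(0−1) = 49/33
ω_r/ω_c = 49/33

49/33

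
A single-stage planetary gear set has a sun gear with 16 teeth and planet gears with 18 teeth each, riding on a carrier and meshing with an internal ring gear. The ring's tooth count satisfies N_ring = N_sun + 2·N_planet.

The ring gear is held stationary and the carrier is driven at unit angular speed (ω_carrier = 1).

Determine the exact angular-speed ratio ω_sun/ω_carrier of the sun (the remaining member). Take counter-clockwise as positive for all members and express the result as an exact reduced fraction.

N_ring = 16 + 2·18 = 52
16(ω_s−ω_c) = −52(ω_r−ω_c),  ω_r=0, ω_c=1
ω_s = 1 − (52/16)(0−1) = 17/4
ω_s/ω_c = 17/4

17/4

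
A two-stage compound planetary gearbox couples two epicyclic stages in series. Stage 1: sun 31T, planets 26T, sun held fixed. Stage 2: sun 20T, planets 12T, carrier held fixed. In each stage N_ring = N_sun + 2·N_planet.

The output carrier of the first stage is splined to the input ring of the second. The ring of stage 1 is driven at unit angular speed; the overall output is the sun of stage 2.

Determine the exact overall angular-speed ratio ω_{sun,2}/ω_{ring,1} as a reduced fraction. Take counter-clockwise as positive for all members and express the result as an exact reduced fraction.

Stage 1: N_ring = 31 + 2·26 = 83
Stage 1: 31(ω_s−ω_c) = −83(ω_r−ω_c),  ω_s=0, ω_r=1
Stage 1: 31(0−ω_c) = −83(1−ω_c)  ⇒  114ω_c = 83  ⇒  ω_c = 83/114
  ⇒ ω_c¹/ω_r¹ = 83/114
Stage 2: N_ring = 20 + 2·12 = 44
Stage 2: 20(ω_s−ω_c) = −44(ω_r−ω_c),  ω_c=0, ω_r=1
Stage 2: ω_s = 0 − (44/20)(1−0) = -11/5
  ⇒ ω_s²/ω_r² = -11/5
Coupling ω_r² = ω_c¹ ⇒ overall = 83/114 × -11/5 = -913/570

-913/570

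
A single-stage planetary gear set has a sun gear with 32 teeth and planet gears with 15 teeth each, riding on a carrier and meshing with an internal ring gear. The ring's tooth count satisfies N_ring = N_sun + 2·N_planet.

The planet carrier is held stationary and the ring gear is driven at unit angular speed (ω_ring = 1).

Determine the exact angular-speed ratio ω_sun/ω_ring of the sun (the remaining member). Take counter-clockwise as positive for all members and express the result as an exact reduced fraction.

-31/16

N_ring = 32 + 2·15 = 62
32(ω_s−ω_c) = −62(ω_r−ω_c),  ω_c=0, ω_r=1
ω_s = 0 − (62/32)(1−0) = -31/16
ω_s/ω_r = -31/16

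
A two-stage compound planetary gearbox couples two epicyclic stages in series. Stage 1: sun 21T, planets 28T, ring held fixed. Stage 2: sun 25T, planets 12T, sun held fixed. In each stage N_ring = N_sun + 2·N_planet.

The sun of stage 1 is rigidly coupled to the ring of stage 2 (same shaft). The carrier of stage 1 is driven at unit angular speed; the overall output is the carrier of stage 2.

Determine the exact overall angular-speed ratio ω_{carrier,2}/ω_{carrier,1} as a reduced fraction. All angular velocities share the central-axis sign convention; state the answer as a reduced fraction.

Stage 1: N_ring = 21 + 2·28 = 77
Stage 1: 21(ω_s−ω_c) = −77(ω_r−ω_c),  ω_r=0, ω_c=1
Stage 1: ω_s = 1 − (77/21)(0−1) = 14/3
  ⇒ ω_s¹/ω_c¹ = 14/3
Stage 2: N_ring = 25 + 2·12 = 49
Stage 2: 25(ω_s−ω_c) = −49(ω_r−ω_c),  ω_s=0, ω_r=1
Stage 2: 25(0−ω_c) = −49(1−ω_c)  ⇒  74ω_c = 49  ⇒  ω_c = 49/74
  ⇒ ω_c²/ω_r² = 49/74
Coupling ω_r² = ω_s¹ ⇒ overall = 14/3 × 49/74 = 343/111

343/111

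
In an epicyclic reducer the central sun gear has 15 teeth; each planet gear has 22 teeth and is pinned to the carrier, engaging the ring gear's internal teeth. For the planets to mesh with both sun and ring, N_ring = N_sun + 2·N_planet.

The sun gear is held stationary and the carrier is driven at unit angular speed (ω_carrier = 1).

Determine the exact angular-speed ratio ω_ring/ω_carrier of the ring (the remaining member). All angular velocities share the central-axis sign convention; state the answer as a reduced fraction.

74/59

N_ring = 15 + 2·22 = 59
15(ω_s−ω_c) = −59(ω_r−ω_c),  ω_s=0, ω_c=1
ω_r = 1 − (15/59)(0−1) = 74/59
ω_r/ω_c = 74/59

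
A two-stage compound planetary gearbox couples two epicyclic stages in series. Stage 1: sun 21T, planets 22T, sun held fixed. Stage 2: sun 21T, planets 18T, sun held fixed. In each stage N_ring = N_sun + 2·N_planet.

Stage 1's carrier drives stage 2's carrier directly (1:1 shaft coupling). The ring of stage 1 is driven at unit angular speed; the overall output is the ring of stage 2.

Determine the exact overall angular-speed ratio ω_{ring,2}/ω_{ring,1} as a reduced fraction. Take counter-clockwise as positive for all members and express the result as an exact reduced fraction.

Stage 1: N_ring = 21 + 2·22 = 65
Stage 1: 21(ω_s−ω_c) = −65(ω_r−ω_c),  ω_s=0, ω_r=1
Stage 1: 21(0−ω_c) = −65(1−ω_c)  ⇒  86ω_c = 65  ⇒  ω_c = 65/86
  ⇒ ω_c¹/ω_r¹ = 65/86
Stage 2: N_ring = 21 + 2·18 = 57
Stage 2: 21(ω_s−ω_c) = −57(ω_r−ω_c),  ω_s=0, ω_c=1
Stage 2: ω_r = 1 − (21/57)(0−1) = 26/19
  ⇒ ω_r²/ω_c² = 26/19
Coupling ω_c² = ω_c¹ ⇒ overall = 65/86 × 26/19 = 845/817

845/817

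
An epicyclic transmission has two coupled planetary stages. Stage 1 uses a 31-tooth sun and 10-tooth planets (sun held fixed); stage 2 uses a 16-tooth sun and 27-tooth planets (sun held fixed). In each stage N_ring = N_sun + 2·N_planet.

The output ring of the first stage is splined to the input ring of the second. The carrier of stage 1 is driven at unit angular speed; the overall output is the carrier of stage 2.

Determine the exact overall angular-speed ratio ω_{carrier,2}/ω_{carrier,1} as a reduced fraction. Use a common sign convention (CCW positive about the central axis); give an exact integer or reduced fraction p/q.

Stage 1: N_ring = 31 + 2·10 = 51
Stage 1: 31(ω_s−ω_c) = −51(ω_r−ω_c),  ω_s=0, ω_c=1
Stage 1: ω_r = 1 − (31/51)(0−1) = 82/51
  ⇒ ω_r¹/ω_c¹ = 82/51
Stage 2: N_ring = 16 + 2·27 = 70
Stage 2: 16(ω_s−ω_c) = −70(ω_r−ω_c),  ω_s=0, ω_r=1
Stage 2: 16(0−ω_c) = −70(1−ω_c)  ⇒  86ω_c = 70  ⇒  ω_c = 35/43
  ⇒ ω_c²/ω_r² = 35/43
Coupling ω_r² = ω_r¹ ⇒ overall = 82/51 × 35/43 = 2870/2193

2870/2193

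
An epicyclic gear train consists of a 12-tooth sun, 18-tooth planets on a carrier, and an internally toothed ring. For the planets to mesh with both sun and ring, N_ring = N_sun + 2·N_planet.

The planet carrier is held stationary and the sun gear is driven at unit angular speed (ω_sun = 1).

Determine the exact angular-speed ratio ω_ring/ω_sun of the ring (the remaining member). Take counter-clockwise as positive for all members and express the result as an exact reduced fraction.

-1/4

N_ring = 12 + 2·18 = 48
12(ω_s−ω_c) = −48(ω_r−ω_c),  ω_c=0, ω_s=1
ω_r = 0 − (12/48)(1−0) = -1/4
ω_r/ω_s = -1/4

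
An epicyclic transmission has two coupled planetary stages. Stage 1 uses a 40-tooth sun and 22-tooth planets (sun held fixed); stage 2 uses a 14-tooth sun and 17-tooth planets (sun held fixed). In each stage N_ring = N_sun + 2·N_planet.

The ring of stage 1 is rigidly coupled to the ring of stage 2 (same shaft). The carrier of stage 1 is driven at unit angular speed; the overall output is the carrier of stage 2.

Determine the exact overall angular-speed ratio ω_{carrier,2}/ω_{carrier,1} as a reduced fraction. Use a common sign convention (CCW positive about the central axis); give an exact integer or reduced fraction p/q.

Stage 1: N_ring = 40 + 2·22 = 84
Stage 1: 40(ω_s−ω_c) = −84(ω_r−ω_c),  ω_s=0, ω_c=1
Stage 1: ω_r = 1 − (40/84)(0−1) = 31/21
  ⇒ ω_r¹/ω_c¹ = 31/21
Stage 2: N_ring = 14 + 2·17 = 48
Stage 2: 14(ω_s−ω_c) = −48(ω_r−ω_c),  ω_s=0, ω_r=1
Stage 2: 14(0−ω_c) = −48(1−ω_c)  ⇒  62ω_c = 48  ⇒  ω_c = 24/31
  ⇒ ω_c²/ω_r² = 24/31
Coupling ω_r² = ω_r¹ ⇒ overall = 31/21 × 24/31 = 8/7

8/7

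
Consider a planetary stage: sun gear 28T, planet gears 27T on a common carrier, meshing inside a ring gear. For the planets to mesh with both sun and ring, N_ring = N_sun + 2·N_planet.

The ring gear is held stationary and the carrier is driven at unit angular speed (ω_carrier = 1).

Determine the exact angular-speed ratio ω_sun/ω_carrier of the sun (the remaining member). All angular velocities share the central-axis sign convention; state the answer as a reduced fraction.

N_ring = 28 + 2·27 = 82
28(ω_s−ω_c) = −82(ω_r−ω_c),  ω_r=0, ω_c=1
ω_s = 1 − (82/28)(0−1) = 55/14
ω_s/ω_c = 55/14

55/14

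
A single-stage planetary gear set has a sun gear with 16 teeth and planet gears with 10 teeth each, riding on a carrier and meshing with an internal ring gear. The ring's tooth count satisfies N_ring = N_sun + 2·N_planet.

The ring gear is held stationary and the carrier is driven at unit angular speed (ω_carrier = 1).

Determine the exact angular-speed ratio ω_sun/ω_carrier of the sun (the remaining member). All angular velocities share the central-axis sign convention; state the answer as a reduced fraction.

13/4

N_ring = 16 + 2·10 = 36
16(ω_s−ω_c) = −36(ω_r−ω_c),  ω_r=0, ω_c=1
ω_s = 1 − (36/16)(0−1) = 13/4
ω_s/ω_c = 13/4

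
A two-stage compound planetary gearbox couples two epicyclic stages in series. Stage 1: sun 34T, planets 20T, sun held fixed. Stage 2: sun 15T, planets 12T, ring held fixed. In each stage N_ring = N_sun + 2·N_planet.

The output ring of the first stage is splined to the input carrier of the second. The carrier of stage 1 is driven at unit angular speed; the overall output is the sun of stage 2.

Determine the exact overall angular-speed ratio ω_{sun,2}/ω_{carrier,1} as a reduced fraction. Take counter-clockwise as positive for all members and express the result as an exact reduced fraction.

972/185

Stage 1: N_ring = 34 + 2·20 = 74
Stage 1: 34(ω_s−ω_c) = −74(ω_r−ω_c),  ω_s=0, ω_c=1
Stage 1: ω_r = 1 − (34/74)(0−1) = 54/37
  ⇒ ω_r¹/ω_c¹ = 54/37
Stage 2: N_ring = 15 + 2·12 = 39
Stage 2: 15(ω_s−ω_c) = −39(ω_r−ω_c),  ω_r=0, ω_c=1
Stage 2: ω_s = 1 − (39/15)(0−1) = 18/5
  ⇒ ω_s²/ω_c² = 18/5
Coupling ω_c² = ω_r¹ ⇒ overall = 54/37 × 18/5 = 972/185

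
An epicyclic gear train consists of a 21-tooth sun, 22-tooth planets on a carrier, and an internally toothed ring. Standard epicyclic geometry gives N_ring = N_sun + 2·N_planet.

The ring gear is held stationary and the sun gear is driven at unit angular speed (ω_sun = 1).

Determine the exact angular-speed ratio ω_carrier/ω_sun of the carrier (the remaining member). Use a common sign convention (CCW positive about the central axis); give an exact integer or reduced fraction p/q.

21/86

N_ring = 21 + 2·22 = 65
21(ω_s−ω_c) = −65(ω_r−ω_c),  ω_r=0, ω_s=1
21(1−ω_c) = −65(0−ω_c)  ⇒  86ω_c = 21  ⇒  ω_c = 21/86
ω_c/ω_s = 21/86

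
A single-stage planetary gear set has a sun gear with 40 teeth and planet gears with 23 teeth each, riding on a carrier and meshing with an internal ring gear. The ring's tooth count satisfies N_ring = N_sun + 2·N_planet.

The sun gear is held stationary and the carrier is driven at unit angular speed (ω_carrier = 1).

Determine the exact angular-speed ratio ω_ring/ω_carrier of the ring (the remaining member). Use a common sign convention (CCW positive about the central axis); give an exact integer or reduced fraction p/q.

63/43

N_ring = 40 + 2·23 = 86
40(ω_s−ω_c) = −86(ω_r−ω_c),  ω_s=0, ω_c=1
ω_r = 1 − (40/86)(0−1) = 63/43
ω_r/ω_c = 63/43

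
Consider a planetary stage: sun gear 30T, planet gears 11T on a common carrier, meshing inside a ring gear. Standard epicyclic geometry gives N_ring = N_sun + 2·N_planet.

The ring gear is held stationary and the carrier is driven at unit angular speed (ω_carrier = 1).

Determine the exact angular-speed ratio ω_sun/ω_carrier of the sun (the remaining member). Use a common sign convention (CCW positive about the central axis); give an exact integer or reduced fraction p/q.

N_ring = 30 + 2·11 = 52
30(ω_s−ω_c) = −52(ω_r−ω_c),  ω_r=0, ω_c=1
ω_s = 1 − (52/30)(0−1) = 41/15
ω_s/ω_c = 41/15

41/15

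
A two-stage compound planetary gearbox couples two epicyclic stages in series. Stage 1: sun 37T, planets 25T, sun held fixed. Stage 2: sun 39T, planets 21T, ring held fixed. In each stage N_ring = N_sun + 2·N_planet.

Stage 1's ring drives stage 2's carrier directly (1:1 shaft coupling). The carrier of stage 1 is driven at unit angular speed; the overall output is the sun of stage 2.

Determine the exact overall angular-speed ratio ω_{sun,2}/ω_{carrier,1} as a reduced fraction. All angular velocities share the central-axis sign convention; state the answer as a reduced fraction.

Stage 1: N_ring = 37 + 2·25 = 87
Stage 1: 37(ω_s−ω_c) = −87(ω_r−ω_c),  ω_s=0, ω_c=1
Stage 1: ω_r = 1 − (37/87)(0−1) = 124/87
  ⇒ ω_r¹/ω_c¹ = 124/87
Stage 2: N_ring = 39 + 2·21 = 81
Stage 2: 39(ω_s−ω_c) = −81(ω_r−ω_c),  ω_r=0, ω_c=1
Stage 2: ω_s = 1 − (81/39)(0−1) = 40/13
  ⇒ ω_s²/ω_c² = 40/13
Coupling ω_c² = ω_r¹ ⇒ overall = 124/87 × 40/13 = 4960/1131

4960/1131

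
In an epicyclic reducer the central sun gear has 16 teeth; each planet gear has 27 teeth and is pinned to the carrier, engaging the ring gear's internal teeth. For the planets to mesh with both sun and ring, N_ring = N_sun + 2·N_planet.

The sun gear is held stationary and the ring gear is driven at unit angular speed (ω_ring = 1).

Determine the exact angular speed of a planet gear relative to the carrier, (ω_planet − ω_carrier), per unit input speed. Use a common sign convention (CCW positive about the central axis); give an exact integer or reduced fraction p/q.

N_ring = 16 + 2·27 = 70
16(ω_s−ω_c) = −70(ω_r−ω_c),  ω_s=0, ω_r=1
16(0−ω_c) = −70(1−ω_c)  ⇒  86ω_c = 70  ⇒  ω_c = 35/43
sun–planet: 16·(0−35/43) = −27·(ω_p−ω_c)  ⇒  ω_p−ω_c = −(16/27)·(-35/43) = 560/1161

560/1161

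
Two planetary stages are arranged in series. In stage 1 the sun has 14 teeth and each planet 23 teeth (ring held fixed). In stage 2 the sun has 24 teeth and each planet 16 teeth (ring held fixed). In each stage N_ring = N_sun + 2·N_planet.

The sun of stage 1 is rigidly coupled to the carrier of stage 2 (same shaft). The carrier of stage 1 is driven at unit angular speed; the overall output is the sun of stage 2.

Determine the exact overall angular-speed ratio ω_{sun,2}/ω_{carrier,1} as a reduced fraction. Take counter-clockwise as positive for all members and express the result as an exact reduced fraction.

370/21

Stage 1: N_ring = 14 + 2·23 = 60
Stage 1: 14(ω_s−ω_c) = −60(ω_r−ω_c),  ω_r=0, ω_c=1
Stage 1: ω_s = 1 − (60/14)(0−1) = 37/7
  ⇒ ω_s¹/ω_c¹ = 37/7
Stage 2: N_ring = 24 + 2·16 = 56
Stage 2: 24(ω_s−ω_c) = −56(ω_r−ω_c),  ω_r=0, ω_c=1
Stage 2: ω_s = 1 − (56/24)(0−1) = 10/3
  ⇒ ω_s²/ω_c² = 10/3
Coupling ω_c² = ω_s¹ ⇒ overall = 37/7 × 10/3 = 370/21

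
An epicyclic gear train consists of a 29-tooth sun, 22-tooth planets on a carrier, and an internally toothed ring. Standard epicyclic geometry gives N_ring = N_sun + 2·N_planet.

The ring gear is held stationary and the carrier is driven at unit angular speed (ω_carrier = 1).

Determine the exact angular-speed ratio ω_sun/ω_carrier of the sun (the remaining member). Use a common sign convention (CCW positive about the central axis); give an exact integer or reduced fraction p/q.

102/29

N_ring = 29 + 2·22 = 73
29(ω_s−ω_c) = −73(ω_r−ω_c),  ω_r=0, ω_c=1
ω_s = 1 − (73/29)(0−1) = 102/29
ω_s/ω_c = 102/29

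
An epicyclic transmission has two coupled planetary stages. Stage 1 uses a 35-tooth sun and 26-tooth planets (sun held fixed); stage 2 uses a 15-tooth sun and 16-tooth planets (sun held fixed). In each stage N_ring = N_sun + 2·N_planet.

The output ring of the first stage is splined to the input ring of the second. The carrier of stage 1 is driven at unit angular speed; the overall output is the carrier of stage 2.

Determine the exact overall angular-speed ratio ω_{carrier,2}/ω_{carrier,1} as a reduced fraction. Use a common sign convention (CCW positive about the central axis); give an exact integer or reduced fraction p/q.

Stage 1: N_ring = 35 + 2·26 = 87
Stage 1: 35(ω_s−ω_c) = −87(ω_r−ω_c),  ω_s=0, ω_c=1
Stage 1: ω_r = 1 − (35/87)(0−1) = 122/87
  ⇒ ω_r¹/ω_c¹ = 122/87
Stage 2: N_ring = 15 + 2·16 = 47
Stage 2: 15(ω_s−ω_c) = −47(ω_r−ω_c),  ω_s=0, ω_r=1
Stage 2: 15(0−ω_c) = −47(1−ω_c)  ⇒  62ω_c = 47  ⇒  ω_c = 47/62
  ⇒ ω_c²/ω_r² = 47/62
Coupling ω_r² = ω_r¹ ⇒ overall = 122/87 × 47/62 = 2867/2697

2867/2697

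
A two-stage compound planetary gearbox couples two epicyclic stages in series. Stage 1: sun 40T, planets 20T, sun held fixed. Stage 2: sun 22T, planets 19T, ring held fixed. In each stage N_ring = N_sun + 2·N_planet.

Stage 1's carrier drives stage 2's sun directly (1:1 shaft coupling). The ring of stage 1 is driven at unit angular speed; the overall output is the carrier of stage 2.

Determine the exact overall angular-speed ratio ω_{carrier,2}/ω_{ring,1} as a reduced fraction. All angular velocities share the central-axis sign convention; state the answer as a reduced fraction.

Stage 1: N_ring = 40 + 2·20 = 80
Stage 1: 40(ω_s−ω_c) = −80(ω_r−ω_c),  ω_s=0, ω_r=1
Stage 1: 40(0−ω_c) = −80(1−ω_c)  ⇒  120ω_c = 80  ⇒  ω_c = 2/3
  ⇒ ω_c¹/ω_r¹ = 2/3
Stage 2: N_ring = 22 + 2·19 = 60
Stage 2: 22(ω_s−ω_c) = −60(ω_r−ω_c),  ω_r=0, ω_s=1
Stage 2: 22(1−ω_c) = −60(0−ω_c)  ⇒  82ω_c = 22  ⇒  ω_c = 11/41
  ⇒ ω_c²/ω_s² = 11/41
Coupling ω_s² = ω_c¹ ⇒ overall = 2/3 × 11/41 = 22/123

22/123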